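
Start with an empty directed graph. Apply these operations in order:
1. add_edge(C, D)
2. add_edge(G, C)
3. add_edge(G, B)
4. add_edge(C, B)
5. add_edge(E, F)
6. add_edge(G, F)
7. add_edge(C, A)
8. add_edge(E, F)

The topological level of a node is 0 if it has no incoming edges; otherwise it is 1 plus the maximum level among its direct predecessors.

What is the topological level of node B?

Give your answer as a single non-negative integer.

Answer: 2

Derivation:
Op 1: add_edge(C, D). Edges now: 1
Op 2: add_edge(G, C). Edges now: 2
Op 3: add_edge(G, B). Edges now: 3
Op 4: add_edge(C, B). Edges now: 4
Op 5: add_edge(E, F). Edges now: 5
Op 6: add_edge(G, F). Edges now: 6
Op 7: add_edge(C, A). Edges now: 7
Op 8: add_edge(E, F) (duplicate, no change). Edges now: 7
Compute levels (Kahn BFS):
  sources (in-degree 0): E, G
  process E: level=0
    E->F: in-degree(F)=1, level(F)>=1
  process G: level=0
    G->B: in-degree(B)=1, level(B)>=1
    G->C: in-degree(C)=0, level(C)=1, enqueue
    G->F: in-degree(F)=0, level(F)=1, enqueue
  process C: level=1
    C->A: in-degree(A)=0, level(A)=2, enqueue
    C->B: in-degree(B)=0, level(B)=2, enqueue
    C->D: in-degree(D)=0, level(D)=2, enqueue
  process F: level=1
  process A: level=2
  process B: level=2
  process D: level=2
All levels: A:2, B:2, C:1, D:2, E:0, F:1, G:0
level(B) = 2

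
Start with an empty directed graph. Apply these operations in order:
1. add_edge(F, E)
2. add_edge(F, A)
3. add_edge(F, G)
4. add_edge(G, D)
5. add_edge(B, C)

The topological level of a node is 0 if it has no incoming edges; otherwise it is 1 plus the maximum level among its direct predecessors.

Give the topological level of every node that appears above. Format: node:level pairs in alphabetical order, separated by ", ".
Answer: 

Answer: A:1, B:0, C:1, D:2, E:1, F:0, G:1

Derivation:
Op 1: add_edge(F, E). Edges now: 1
Op 2: add_edge(F, A). Edges now: 2
Op 3: add_edge(F, G). Edges now: 3
Op 4: add_edge(G, D). Edges now: 4
Op 5: add_edge(B, C). Edges now: 5
Compute levels (Kahn BFS):
  sources (in-degree 0): B, F
  process B: level=0
    B->C: in-degree(C)=0, level(C)=1, enqueue
  process F: level=0
    F->A: in-degree(A)=0, level(A)=1, enqueue
    F->E: in-degree(E)=0, level(E)=1, enqueue
    F->G: in-degree(G)=0, level(G)=1, enqueue
  process C: level=1
  process A: level=1
  process E: level=1
  process G: level=1
    G->D: in-degree(D)=0, level(D)=2, enqueue
  process D: level=2
All levels: A:1, B:0, C:1, D:2, E:1, F:0, G:1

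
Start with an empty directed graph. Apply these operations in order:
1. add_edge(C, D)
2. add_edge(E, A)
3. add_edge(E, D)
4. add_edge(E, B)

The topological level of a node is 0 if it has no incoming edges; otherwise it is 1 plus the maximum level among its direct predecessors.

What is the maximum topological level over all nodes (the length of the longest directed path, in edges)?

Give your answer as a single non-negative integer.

Op 1: add_edge(C, D). Edges now: 1
Op 2: add_edge(E, A). Edges now: 2
Op 3: add_edge(E, D). Edges now: 3
Op 4: add_edge(E, B). Edges now: 4
Compute levels (Kahn BFS):
  sources (in-degree 0): C, E
  process C: level=0
    C->D: in-degree(D)=1, level(D)>=1
  process E: level=0
    E->A: in-degree(A)=0, level(A)=1, enqueue
    E->B: in-degree(B)=0, level(B)=1, enqueue
    E->D: in-degree(D)=0, level(D)=1, enqueue
  process A: level=1
  process B: level=1
  process D: level=1
All levels: A:1, B:1, C:0, D:1, E:0
max level = 1

Answer: 1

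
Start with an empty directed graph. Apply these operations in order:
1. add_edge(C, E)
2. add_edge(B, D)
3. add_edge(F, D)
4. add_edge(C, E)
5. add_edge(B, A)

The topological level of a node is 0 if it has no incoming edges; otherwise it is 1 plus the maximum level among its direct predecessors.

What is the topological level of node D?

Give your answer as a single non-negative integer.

Answer: 1

Derivation:
Op 1: add_edge(C, E). Edges now: 1
Op 2: add_edge(B, D). Edges now: 2
Op 3: add_edge(F, D). Edges now: 3
Op 4: add_edge(C, E) (duplicate, no change). Edges now: 3
Op 5: add_edge(B, A). Edges now: 4
Compute levels (Kahn BFS):
  sources (in-degree 0): B, C, F
  process B: level=0
    B->A: in-degree(A)=0, level(A)=1, enqueue
    B->D: in-degree(D)=1, level(D)>=1
  process C: level=0
    C->E: in-degree(E)=0, level(E)=1, enqueue
  process F: level=0
    F->D: in-degree(D)=0, level(D)=1, enqueue
  process A: level=1
  process E: level=1
  process D: level=1
All levels: A:1, B:0, C:0, D:1, E:1, F:0
level(D) = 1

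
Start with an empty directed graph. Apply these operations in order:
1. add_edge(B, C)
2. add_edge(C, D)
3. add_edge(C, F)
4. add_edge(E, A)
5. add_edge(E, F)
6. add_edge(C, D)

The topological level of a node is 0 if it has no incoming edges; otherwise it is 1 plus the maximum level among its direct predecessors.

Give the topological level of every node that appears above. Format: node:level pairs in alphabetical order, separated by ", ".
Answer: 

Op 1: add_edge(B, C). Edges now: 1
Op 2: add_edge(C, D). Edges now: 2
Op 3: add_edge(C, F). Edges now: 3
Op 4: add_edge(E, A). Edges now: 4
Op 5: add_edge(E, F). Edges now: 5
Op 6: add_edge(C, D) (duplicate, no change). Edges now: 5
Compute levels (Kahn BFS):
  sources (in-degree 0): B, E
  process B: level=0
    B->C: in-degree(C)=0, level(C)=1, enqueue
  process E: level=0
    E->A: in-degree(A)=0, level(A)=1, enqueue
    E->F: in-degree(F)=1, level(F)>=1
  process C: level=1
    C->D: in-degree(D)=0, level(D)=2, enqueue
    C->F: in-degree(F)=0, level(F)=2, enqueue
  process A: level=1
  process D: level=2
  process F: level=2
All levels: A:1, B:0, C:1, D:2, E:0, F:2

Answer: A:1, B:0, C:1, D:2, E:0, F:2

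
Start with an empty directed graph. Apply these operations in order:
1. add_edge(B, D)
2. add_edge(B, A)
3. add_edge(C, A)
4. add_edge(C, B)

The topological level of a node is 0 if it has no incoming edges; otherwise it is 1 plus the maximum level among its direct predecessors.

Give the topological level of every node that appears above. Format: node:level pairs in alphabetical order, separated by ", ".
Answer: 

Op 1: add_edge(B, D). Edges now: 1
Op 2: add_edge(B, A). Edges now: 2
Op 3: add_edge(C, A). Edges now: 3
Op 4: add_edge(C, B). Edges now: 4
Compute levels (Kahn BFS):
  sources (in-degree 0): C
  process C: level=0
    C->A: in-degree(A)=1, level(A)>=1
    C->B: in-degree(B)=0, level(B)=1, enqueue
  process B: level=1
    B->A: in-degree(A)=0, level(A)=2, enqueue
    B->D: in-degree(D)=0, level(D)=2, enqueue
  process A: level=2
  process D: level=2
All levels: A:2, B:1, C:0, D:2

Answer: A:2, B:1, C:0, D:2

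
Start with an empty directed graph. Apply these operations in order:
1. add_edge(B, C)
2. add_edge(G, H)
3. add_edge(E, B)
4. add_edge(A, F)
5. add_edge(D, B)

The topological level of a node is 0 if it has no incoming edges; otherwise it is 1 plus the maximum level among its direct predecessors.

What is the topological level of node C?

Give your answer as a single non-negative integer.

Answer: 2

Derivation:
Op 1: add_edge(B, C). Edges now: 1
Op 2: add_edge(G, H). Edges now: 2
Op 3: add_edge(E, B). Edges now: 3
Op 4: add_edge(A, F). Edges now: 4
Op 5: add_edge(D, B). Edges now: 5
Compute levels (Kahn BFS):
  sources (in-degree 0): A, D, E, G
  process A: level=0
    A->F: in-degree(F)=0, level(F)=1, enqueue
  process D: level=0
    D->B: in-degree(B)=1, level(B)>=1
  process E: level=0
    E->B: in-degree(B)=0, level(B)=1, enqueue
  process G: level=0
    G->H: in-degree(H)=0, level(H)=1, enqueue
  process F: level=1
  process B: level=1
    B->C: in-degree(C)=0, level(C)=2, enqueue
  process H: level=1
  process C: level=2
All levels: A:0, B:1, C:2, D:0, E:0, F:1, G:0, H:1
level(C) = 2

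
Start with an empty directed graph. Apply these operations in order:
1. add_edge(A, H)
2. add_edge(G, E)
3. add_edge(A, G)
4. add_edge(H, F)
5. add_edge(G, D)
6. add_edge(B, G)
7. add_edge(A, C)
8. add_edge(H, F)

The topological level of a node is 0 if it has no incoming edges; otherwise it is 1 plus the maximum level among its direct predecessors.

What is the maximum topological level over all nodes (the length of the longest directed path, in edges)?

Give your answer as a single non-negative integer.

Op 1: add_edge(A, H). Edges now: 1
Op 2: add_edge(G, E). Edges now: 2
Op 3: add_edge(A, G). Edges now: 3
Op 4: add_edge(H, F). Edges now: 4
Op 5: add_edge(G, D). Edges now: 5
Op 6: add_edge(B, G). Edges now: 6
Op 7: add_edge(A, C). Edges now: 7
Op 8: add_edge(H, F) (duplicate, no change). Edges now: 7
Compute levels (Kahn BFS):
  sources (in-degree 0): A, B
  process A: level=0
    A->C: in-degree(C)=0, level(C)=1, enqueue
    A->G: in-degree(G)=1, level(G)>=1
    A->H: in-degree(H)=0, level(H)=1, enqueue
  process B: level=0
    B->G: in-degree(G)=0, level(G)=1, enqueue
  process C: level=1
  process H: level=1
    H->F: in-degree(F)=0, level(F)=2, enqueue
  process G: level=1
    G->D: in-degree(D)=0, level(D)=2, enqueue
    G->E: in-degree(E)=0, level(E)=2, enqueue
  process F: level=2
  process D: level=2
  process E: level=2
All levels: A:0, B:0, C:1, D:2, E:2, F:2, G:1, H:1
max level = 2

Answer: 2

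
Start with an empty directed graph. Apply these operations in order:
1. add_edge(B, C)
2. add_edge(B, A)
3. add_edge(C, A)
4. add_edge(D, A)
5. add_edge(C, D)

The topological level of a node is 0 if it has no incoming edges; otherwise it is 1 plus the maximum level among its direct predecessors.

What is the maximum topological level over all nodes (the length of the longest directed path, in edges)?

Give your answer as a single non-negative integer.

Answer: 3

Derivation:
Op 1: add_edge(B, C). Edges now: 1
Op 2: add_edge(B, A). Edges now: 2
Op 3: add_edge(C, A). Edges now: 3
Op 4: add_edge(D, A). Edges now: 4
Op 5: add_edge(C, D). Edges now: 5
Compute levels (Kahn BFS):
  sources (in-degree 0): B
  process B: level=0
    B->A: in-degree(A)=2, level(A)>=1
    B->C: in-degree(C)=0, level(C)=1, enqueue
  process C: level=1
    C->A: in-degree(A)=1, level(A)>=2
    C->D: in-degree(D)=0, level(D)=2, enqueue
  process D: level=2
    D->A: in-degree(A)=0, level(A)=3, enqueue
  process A: level=3
All levels: A:3, B:0, C:1, D:2
max level = 3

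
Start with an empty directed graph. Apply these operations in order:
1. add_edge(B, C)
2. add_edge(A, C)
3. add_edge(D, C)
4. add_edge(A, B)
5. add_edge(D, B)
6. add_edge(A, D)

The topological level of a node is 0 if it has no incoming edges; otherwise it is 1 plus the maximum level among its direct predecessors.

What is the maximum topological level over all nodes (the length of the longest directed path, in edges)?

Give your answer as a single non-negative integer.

Op 1: add_edge(B, C). Edges now: 1
Op 2: add_edge(A, C). Edges now: 2
Op 3: add_edge(D, C). Edges now: 3
Op 4: add_edge(A, B). Edges now: 4
Op 5: add_edge(D, B). Edges now: 5
Op 6: add_edge(A, D). Edges now: 6
Compute levels (Kahn BFS):
  sources (in-degree 0): A
  process A: level=0
    A->B: in-degree(B)=1, level(B)>=1
    A->C: in-degree(C)=2, level(C)>=1
    A->D: in-degree(D)=0, level(D)=1, enqueue
  process D: level=1
    D->B: in-degree(B)=0, level(B)=2, enqueue
    D->C: in-degree(C)=1, level(C)>=2
  process B: level=2
    B->C: in-degree(C)=0, level(C)=3, enqueue
  process C: level=3
All levels: A:0, B:2, C:3, D:1
max level = 3

Answer: 3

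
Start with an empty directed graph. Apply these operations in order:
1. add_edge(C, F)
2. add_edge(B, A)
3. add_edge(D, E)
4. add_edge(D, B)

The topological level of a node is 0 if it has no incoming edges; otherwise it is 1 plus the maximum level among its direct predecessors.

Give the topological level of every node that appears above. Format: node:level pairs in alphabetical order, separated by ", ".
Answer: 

Op 1: add_edge(C, F). Edges now: 1
Op 2: add_edge(B, A). Edges now: 2
Op 3: add_edge(D, E). Edges now: 3
Op 4: add_edge(D, B). Edges now: 4
Compute levels (Kahn BFS):
  sources (in-degree 0): C, D
  process C: level=0
    C->F: in-degree(F)=0, level(F)=1, enqueue
  process D: level=0
    D->B: in-degree(B)=0, level(B)=1, enqueue
    D->E: in-degree(E)=0, level(E)=1, enqueue
  process F: level=1
  process B: level=1
    B->A: in-degree(A)=0, level(A)=2, enqueue
  process E: level=1
  process A: level=2
All levels: A:2, B:1, C:0, D:0, E:1, F:1

Answer: A:2, B:1, C:0, D:0, E:1, F:1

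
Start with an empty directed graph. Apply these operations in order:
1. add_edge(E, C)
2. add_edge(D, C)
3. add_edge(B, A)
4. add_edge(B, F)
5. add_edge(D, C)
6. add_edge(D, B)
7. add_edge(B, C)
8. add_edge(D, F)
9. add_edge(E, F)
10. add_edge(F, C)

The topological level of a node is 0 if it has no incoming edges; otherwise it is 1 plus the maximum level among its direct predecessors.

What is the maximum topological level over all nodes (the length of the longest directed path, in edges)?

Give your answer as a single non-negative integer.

Answer: 3

Derivation:
Op 1: add_edge(E, C). Edges now: 1
Op 2: add_edge(D, C). Edges now: 2
Op 3: add_edge(B, A). Edges now: 3
Op 4: add_edge(B, F). Edges now: 4
Op 5: add_edge(D, C) (duplicate, no change). Edges now: 4
Op 6: add_edge(D, B). Edges now: 5
Op 7: add_edge(B, C). Edges now: 6
Op 8: add_edge(D, F). Edges now: 7
Op 9: add_edge(E, F). Edges now: 8
Op 10: add_edge(F, C). Edges now: 9
Compute levels (Kahn BFS):
  sources (in-degree 0): D, E
  process D: level=0
    D->B: in-degree(B)=0, level(B)=1, enqueue
    D->C: in-degree(C)=3, level(C)>=1
    D->F: in-degree(F)=2, level(F)>=1
  process E: level=0
    E->C: in-degree(C)=2, level(C)>=1
    E->F: in-degree(F)=1, level(F)>=1
  process B: level=1
    B->A: in-degree(A)=0, level(A)=2, enqueue
    B->C: in-degree(C)=1, level(C)>=2
    B->F: in-degree(F)=0, level(F)=2, enqueue
  process A: level=2
  process F: level=2
    F->C: in-degree(C)=0, level(C)=3, enqueue
  process C: level=3
All levels: A:2, B:1, C:3, D:0, E:0, F:2
max level = 3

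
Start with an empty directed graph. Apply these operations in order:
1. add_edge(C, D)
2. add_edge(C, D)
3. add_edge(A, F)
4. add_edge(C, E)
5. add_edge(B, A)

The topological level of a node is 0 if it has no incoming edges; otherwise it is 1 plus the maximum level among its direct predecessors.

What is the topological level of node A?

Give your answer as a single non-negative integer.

Answer: 1

Derivation:
Op 1: add_edge(C, D). Edges now: 1
Op 2: add_edge(C, D) (duplicate, no change). Edges now: 1
Op 3: add_edge(A, F). Edges now: 2
Op 4: add_edge(C, E). Edges now: 3
Op 5: add_edge(B, A). Edges now: 4
Compute levels (Kahn BFS):
  sources (in-degree 0): B, C
  process B: level=0
    B->A: in-degree(A)=0, level(A)=1, enqueue
  process C: level=0
    C->D: in-degree(D)=0, level(D)=1, enqueue
    C->E: in-degree(E)=0, level(E)=1, enqueue
  process A: level=1
    A->F: in-degree(F)=0, level(F)=2, enqueue
  process D: level=1
  process E: level=1
  process F: level=2
All levels: A:1, B:0, C:0, D:1, E:1, F:2
level(A) = 1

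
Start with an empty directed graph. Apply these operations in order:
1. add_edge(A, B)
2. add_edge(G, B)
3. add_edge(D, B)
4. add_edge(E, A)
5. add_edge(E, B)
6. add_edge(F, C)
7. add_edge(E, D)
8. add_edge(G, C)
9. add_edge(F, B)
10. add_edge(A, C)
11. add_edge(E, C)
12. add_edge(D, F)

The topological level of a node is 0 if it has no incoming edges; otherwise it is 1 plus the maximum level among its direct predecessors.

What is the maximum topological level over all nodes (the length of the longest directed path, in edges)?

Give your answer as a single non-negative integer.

Op 1: add_edge(A, B). Edges now: 1
Op 2: add_edge(G, B). Edges now: 2
Op 3: add_edge(D, B). Edges now: 3
Op 4: add_edge(E, A). Edges now: 4
Op 5: add_edge(E, B). Edges now: 5
Op 6: add_edge(F, C). Edges now: 6
Op 7: add_edge(E, D). Edges now: 7
Op 8: add_edge(G, C). Edges now: 8
Op 9: add_edge(F, B). Edges now: 9
Op 10: add_edge(A, C). Edges now: 10
Op 11: add_edge(E, C). Edges now: 11
Op 12: add_edge(D, F). Edges now: 12
Compute levels (Kahn BFS):
  sources (in-degree 0): E, G
  process E: level=0
    E->A: in-degree(A)=0, level(A)=1, enqueue
    E->B: in-degree(B)=4, level(B)>=1
    E->C: in-degree(C)=3, level(C)>=1
    E->D: in-degree(D)=0, level(D)=1, enqueue
  process G: level=0
    G->B: in-degree(B)=3, level(B)>=1
    G->C: in-degree(C)=2, level(C)>=1
  process A: level=1
    A->B: in-degree(B)=2, level(B)>=2
    A->C: in-degree(C)=1, level(C)>=2
  process D: level=1
    D->B: in-degree(B)=1, level(B)>=2
    D->F: in-degree(F)=0, level(F)=2, enqueue
  process F: level=2
    F->B: in-degree(B)=0, level(B)=3, enqueue
    F->C: in-degree(C)=0, level(C)=3, enqueue
  process B: level=3
  process C: level=3
All levels: A:1, B:3, C:3, D:1, E:0, F:2, G:0
max level = 3

Answer: 3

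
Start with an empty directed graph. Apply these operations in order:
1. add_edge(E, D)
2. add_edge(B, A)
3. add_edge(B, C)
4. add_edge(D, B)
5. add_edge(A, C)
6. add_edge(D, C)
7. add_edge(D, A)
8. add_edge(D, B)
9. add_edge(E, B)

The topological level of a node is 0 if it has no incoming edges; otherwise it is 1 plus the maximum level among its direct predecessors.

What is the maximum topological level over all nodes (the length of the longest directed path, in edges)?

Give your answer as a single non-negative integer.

Answer: 4

Derivation:
Op 1: add_edge(E, D). Edges now: 1
Op 2: add_edge(B, A). Edges now: 2
Op 3: add_edge(B, C). Edges now: 3
Op 4: add_edge(D, B). Edges now: 4
Op 5: add_edge(A, C). Edges now: 5
Op 6: add_edge(D, C). Edges now: 6
Op 7: add_edge(D, A). Edges now: 7
Op 8: add_edge(D, B) (duplicate, no change). Edges now: 7
Op 9: add_edge(E, B). Edges now: 8
Compute levels (Kahn BFS):
  sources (in-degree 0): E
  process E: level=0
    E->B: in-degree(B)=1, level(B)>=1
    E->D: in-degree(D)=0, level(D)=1, enqueue
  process D: level=1
    D->A: in-degree(A)=1, level(A)>=2
    D->B: in-degree(B)=0, level(B)=2, enqueue
    D->C: in-degree(C)=2, level(C)>=2
  process B: level=2
    B->A: in-degree(A)=0, level(A)=3, enqueue
    B->C: in-degree(C)=1, level(C)>=3
  process A: level=3
    A->C: in-degree(C)=0, level(C)=4, enqueue
  process C: level=4
All levels: A:3, B:2, C:4, D:1, E:0
max level = 4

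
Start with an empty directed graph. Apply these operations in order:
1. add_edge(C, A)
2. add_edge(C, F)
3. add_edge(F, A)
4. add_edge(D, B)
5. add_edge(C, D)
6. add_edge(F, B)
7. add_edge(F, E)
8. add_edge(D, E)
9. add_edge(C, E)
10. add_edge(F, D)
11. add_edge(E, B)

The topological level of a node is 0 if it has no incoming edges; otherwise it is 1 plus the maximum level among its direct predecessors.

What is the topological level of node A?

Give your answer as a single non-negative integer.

Answer: 2

Derivation:
Op 1: add_edge(C, A). Edges now: 1
Op 2: add_edge(C, F). Edges now: 2
Op 3: add_edge(F, A). Edges now: 3
Op 4: add_edge(D, B). Edges now: 4
Op 5: add_edge(C, D). Edges now: 5
Op 6: add_edge(F, B). Edges now: 6
Op 7: add_edge(F, E). Edges now: 7
Op 8: add_edge(D, E). Edges now: 8
Op 9: add_edge(C, E). Edges now: 9
Op 10: add_edge(F, D). Edges now: 10
Op 11: add_edge(E, B). Edges now: 11
Compute levels (Kahn BFS):
  sources (in-degree 0): C
  process C: level=0
    C->A: in-degree(A)=1, level(A)>=1
    C->D: in-degree(D)=1, level(D)>=1
    C->E: in-degree(E)=2, level(E)>=1
    C->F: in-degree(F)=0, level(F)=1, enqueue
  process F: level=1
    F->A: in-degree(A)=0, level(A)=2, enqueue
    F->B: in-degree(B)=2, level(B)>=2
    F->D: in-degree(D)=0, level(D)=2, enqueue
    F->E: in-degree(E)=1, level(E)>=2
  process A: level=2
  process D: level=2
    D->B: in-degree(B)=1, level(B)>=3
    D->E: in-degree(E)=0, level(E)=3, enqueue
  process E: level=3
    E->B: in-degree(B)=0, level(B)=4, enqueue
  process B: level=4
All levels: A:2, B:4, C:0, D:2, E:3, F:1
level(A) = 2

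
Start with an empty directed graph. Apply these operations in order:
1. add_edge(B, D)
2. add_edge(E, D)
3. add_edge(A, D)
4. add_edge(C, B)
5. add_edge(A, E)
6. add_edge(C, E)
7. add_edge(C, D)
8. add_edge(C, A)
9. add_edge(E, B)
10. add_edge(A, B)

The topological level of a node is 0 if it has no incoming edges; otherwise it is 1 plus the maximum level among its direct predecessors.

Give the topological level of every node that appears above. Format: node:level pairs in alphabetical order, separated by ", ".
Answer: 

Answer: A:1, B:3, C:0, D:4, E:2

Derivation:
Op 1: add_edge(B, D). Edges now: 1
Op 2: add_edge(E, D). Edges now: 2
Op 3: add_edge(A, D). Edges now: 3
Op 4: add_edge(C, B). Edges now: 4
Op 5: add_edge(A, E). Edges now: 5
Op 6: add_edge(C, E). Edges now: 6
Op 7: add_edge(C, D). Edges now: 7
Op 8: add_edge(C, A). Edges now: 8
Op 9: add_edge(E, B). Edges now: 9
Op 10: add_edge(A, B). Edges now: 10
Compute levels (Kahn BFS):
  sources (in-degree 0): C
  process C: level=0
    C->A: in-degree(A)=0, level(A)=1, enqueue
    C->B: in-degree(B)=2, level(B)>=1
    C->D: in-degree(D)=3, level(D)>=1
    C->E: in-degree(E)=1, level(E)>=1
  process A: level=1
    A->B: in-degree(B)=1, level(B)>=2
    A->D: in-degree(D)=2, level(D)>=2
    A->E: in-degree(E)=0, level(E)=2, enqueue
  process E: level=2
    E->B: in-degree(B)=0, level(B)=3, enqueue
    E->D: in-degree(D)=1, level(D)>=3
  process B: level=3
    B->D: in-degree(D)=0, level(D)=4, enqueue
  process D: level=4
All levels: A:1, B:3, C:0, D:4, E:2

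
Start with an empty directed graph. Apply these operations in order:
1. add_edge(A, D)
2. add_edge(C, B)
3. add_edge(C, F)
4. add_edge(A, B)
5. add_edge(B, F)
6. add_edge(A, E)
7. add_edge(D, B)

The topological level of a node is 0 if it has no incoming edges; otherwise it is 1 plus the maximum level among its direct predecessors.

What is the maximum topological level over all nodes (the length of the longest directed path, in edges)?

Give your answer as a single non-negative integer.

Answer: 3

Derivation:
Op 1: add_edge(A, D). Edges now: 1
Op 2: add_edge(C, B). Edges now: 2
Op 3: add_edge(C, F). Edges now: 3
Op 4: add_edge(A, B). Edges now: 4
Op 5: add_edge(B, F). Edges now: 5
Op 6: add_edge(A, E). Edges now: 6
Op 7: add_edge(D, B). Edges now: 7
Compute levels (Kahn BFS):
  sources (in-degree 0): A, C
  process A: level=0
    A->B: in-degree(B)=2, level(B)>=1
    A->D: in-degree(D)=0, level(D)=1, enqueue
    A->E: in-degree(E)=0, level(E)=1, enqueue
  process C: level=0
    C->B: in-degree(B)=1, level(B)>=1
    C->F: in-degree(F)=1, level(F)>=1
  process D: level=1
    D->B: in-degree(B)=0, level(B)=2, enqueue
  process E: level=1
  process B: level=2
    B->F: in-degree(F)=0, level(F)=3, enqueue
  process F: level=3
All levels: A:0, B:2, C:0, D:1, E:1, F:3
max level = 3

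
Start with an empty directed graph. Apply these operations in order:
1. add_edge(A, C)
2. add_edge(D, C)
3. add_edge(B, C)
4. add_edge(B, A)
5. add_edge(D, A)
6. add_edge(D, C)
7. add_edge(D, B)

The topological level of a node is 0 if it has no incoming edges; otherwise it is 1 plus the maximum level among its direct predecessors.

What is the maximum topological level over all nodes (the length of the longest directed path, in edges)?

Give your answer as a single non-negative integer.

Answer: 3

Derivation:
Op 1: add_edge(A, C). Edges now: 1
Op 2: add_edge(D, C). Edges now: 2
Op 3: add_edge(B, C). Edges now: 3
Op 4: add_edge(B, A). Edges now: 4
Op 5: add_edge(D, A). Edges now: 5
Op 6: add_edge(D, C) (duplicate, no change). Edges now: 5
Op 7: add_edge(D, B). Edges now: 6
Compute levels (Kahn BFS):
  sources (in-degree 0): D
  process D: level=0
    D->A: in-degree(A)=1, level(A)>=1
    D->B: in-degree(B)=0, level(B)=1, enqueue
    D->C: in-degree(C)=2, level(C)>=1
  process B: level=1
    B->A: in-degree(A)=0, level(A)=2, enqueue
    B->C: in-degree(C)=1, level(C)>=2
  process A: level=2
    A->C: in-degree(C)=0, level(C)=3, enqueue
  process C: level=3
All levels: A:2, B:1, C:3, D:0
max level = 3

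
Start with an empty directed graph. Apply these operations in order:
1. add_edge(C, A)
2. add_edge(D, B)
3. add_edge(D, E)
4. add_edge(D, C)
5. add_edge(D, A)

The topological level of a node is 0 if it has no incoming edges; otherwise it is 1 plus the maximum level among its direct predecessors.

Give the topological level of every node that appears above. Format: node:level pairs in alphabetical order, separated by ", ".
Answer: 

Op 1: add_edge(C, A). Edges now: 1
Op 2: add_edge(D, B). Edges now: 2
Op 3: add_edge(D, E). Edges now: 3
Op 4: add_edge(D, C). Edges now: 4
Op 5: add_edge(D, A). Edges now: 5
Compute levels (Kahn BFS):
  sources (in-degree 0): D
  process D: level=0
    D->A: in-degree(A)=1, level(A)>=1
    D->B: in-degree(B)=0, level(B)=1, enqueue
    D->C: in-degree(C)=0, level(C)=1, enqueue
    D->E: in-degree(E)=0, level(E)=1, enqueue
  process B: level=1
  process C: level=1
    C->A: in-degree(A)=0, level(A)=2, enqueue
  process E: level=1
  process A: level=2
All levels: A:2, B:1, C:1, D:0, E:1

Answer: A:2, B:1, C:1, D:0, E:1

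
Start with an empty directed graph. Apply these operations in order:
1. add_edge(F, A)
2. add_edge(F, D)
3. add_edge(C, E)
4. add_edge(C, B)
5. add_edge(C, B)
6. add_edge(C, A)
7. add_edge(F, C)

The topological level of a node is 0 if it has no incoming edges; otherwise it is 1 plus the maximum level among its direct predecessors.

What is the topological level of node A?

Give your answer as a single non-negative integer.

Op 1: add_edge(F, A). Edges now: 1
Op 2: add_edge(F, D). Edges now: 2
Op 3: add_edge(C, E). Edges now: 3
Op 4: add_edge(C, B). Edges now: 4
Op 5: add_edge(C, B) (duplicate, no change). Edges now: 4
Op 6: add_edge(C, A). Edges now: 5
Op 7: add_edge(F, C). Edges now: 6
Compute levels (Kahn BFS):
  sources (in-degree 0): F
  process F: level=0
    F->A: in-degree(A)=1, level(A)>=1
    F->C: in-degree(C)=0, level(C)=1, enqueue
    F->D: in-degree(D)=0, level(D)=1, enqueue
  process C: level=1
    C->A: in-degree(A)=0, level(A)=2, enqueue
    C->B: in-degree(B)=0, level(B)=2, enqueue
    C->E: in-degree(E)=0, level(E)=2, enqueue
  process D: level=1
  process A: level=2
  process B: level=2
  process E: level=2
All levels: A:2, B:2, C:1, D:1, E:2, F:0
level(A) = 2

Answer: 2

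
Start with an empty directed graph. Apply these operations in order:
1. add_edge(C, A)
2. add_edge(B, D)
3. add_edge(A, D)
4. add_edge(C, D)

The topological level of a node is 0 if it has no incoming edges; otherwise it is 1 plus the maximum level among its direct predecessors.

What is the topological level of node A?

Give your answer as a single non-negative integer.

Answer: 1

Derivation:
Op 1: add_edge(C, A). Edges now: 1
Op 2: add_edge(B, D). Edges now: 2
Op 3: add_edge(A, D). Edges now: 3
Op 4: add_edge(C, D). Edges now: 4
Compute levels (Kahn BFS):
  sources (in-degree 0): B, C
  process B: level=0
    B->D: in-degree(D)=2, level(D)>=1
  process C: level=0
    C->A: in-degree(A)=0, level(A)=1, enqueue
    C->D: in-degree(D)=1, level(D)>=1
  process A: level=1
    A->D: in-degree(D)=0, level(D)=2, enqueue
  process D: level=2
All levels: A:1, B:0, C:0, D:2
level(A) = 1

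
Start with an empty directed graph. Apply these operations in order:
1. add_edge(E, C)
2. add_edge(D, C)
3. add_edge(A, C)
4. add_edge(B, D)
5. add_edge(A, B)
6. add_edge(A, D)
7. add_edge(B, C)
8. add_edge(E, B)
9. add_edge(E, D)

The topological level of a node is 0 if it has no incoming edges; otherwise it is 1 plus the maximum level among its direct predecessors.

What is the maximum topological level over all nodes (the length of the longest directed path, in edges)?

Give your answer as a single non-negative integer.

Op 1: add_edge(E, C). Edges now: 1
Op 2: add_edge(D, C). Edges now: 2
Op 3: add_edge(A, C). Edges now: 3
Op 4: add_edge(B, D). Edges now: 4
Op 5: add_edge(A, B). Edges now: 5
Op 6: add_edge(A, D). Edges now: 6
Op 7: add_edge(B, C). Edges now: 7
Op 8: add_edge(E, B). Edges now: 8
Op 9: add_edge(E, D). Edges now: 9
Compute levels (Kahn BFS):
  sources (in-degree 0): A, E
  process A: level=0
    A->B: in-degree(B)=1, level(B)>=1
    A->C: in-degree(C)=3, level(C)>=1
    A->D: in-degree(D)=2, level(D)>=1
  process E: level=0
    E->B: in-degree(B)=0, level(B)=1, enqueue
    E->C: in-degree(C)=2, level(C)>=1
    E->D: in-degree(D)=1, level(D)>=1
  process B: level=1
    B->C: in-degree(C)=1, level(C)>=2
    B->D: in-degree(D)=0, level(D)=2, enqueue
  process D: level=2
    D->C: in-degree(C)=0, level(C)=3, enqueue
  process C: level=3
All levels: A:0, B:1, C:3, D:2, E:0
max level = 3

Answer: 3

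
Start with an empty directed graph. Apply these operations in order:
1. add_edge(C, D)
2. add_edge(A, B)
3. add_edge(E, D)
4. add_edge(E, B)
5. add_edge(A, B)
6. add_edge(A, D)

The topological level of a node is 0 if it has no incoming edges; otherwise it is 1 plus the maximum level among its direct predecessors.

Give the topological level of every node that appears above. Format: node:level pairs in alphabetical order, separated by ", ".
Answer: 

Op 1: add_edge(C, D). Edges now: 1
Op 2: add_edge(A, B). Edges now: 2
Op 3: add_edge(E, D). Edges now: 3
Op 4: add_edge(E, B). Edges now: 4
Op 5: add_edge(A, B) (duplicate, no change). Edges now: 4
Op 6: add_edge(A, D). Edges now: 5
Compute levels (Kahn BFS):
  sources (in-degree 0): A, C, E
  process A: level=0
    A->B: in-degree(B)=1, level(B)>=1
    A->D: in-degree(D)=2, level(D)>=1
  process C: level=0
    C->D: in-degree(D)=1, level(D)>=1
  process E: level=0
    E->B: in-degree(B)=0, level(B)=1, enqueue
    E->D: in-degree(D)=0, level(D)=1, enqueue
  process B: level=1
  process D: level=1
All levels: A:0, B:1, C:0, D:1, E:0

Answer: A:0, B:1, C:0, D:1, E:0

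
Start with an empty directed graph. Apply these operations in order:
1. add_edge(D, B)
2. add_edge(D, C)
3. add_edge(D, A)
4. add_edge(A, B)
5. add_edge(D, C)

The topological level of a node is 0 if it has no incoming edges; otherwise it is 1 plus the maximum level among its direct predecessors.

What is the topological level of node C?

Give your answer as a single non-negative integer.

Answer: 1

Derivation:
Op 1: add_edge(D, B). Edges now: 1
Op 2: add_edge(D, C). Edges now: 2
Op 3: add_edge(D, A). Edges now: 3
Op 4: add_edge(A, B). Edges now: 4
Op 5: add_edge(D, C) (duplicate, no change). Edges now: 4
Compute levels (Kahn BFS):
  sources (in-degree 0): D
  process D: level=0
    D->A: in-degree(A)=0, level(A)=1, enqueue
    D->B: in-degree(B)=1, level(B)>=1
    D->C: in-degree(C)=0, level(C)=1, enqueue
  process A: level=1
    A->B: in-degree(B)=0, level(B)=2, enqueue
  process C: level=1
  process B: level=2
All levels: A:1, B:2, C:1, D:0
level(C) = 1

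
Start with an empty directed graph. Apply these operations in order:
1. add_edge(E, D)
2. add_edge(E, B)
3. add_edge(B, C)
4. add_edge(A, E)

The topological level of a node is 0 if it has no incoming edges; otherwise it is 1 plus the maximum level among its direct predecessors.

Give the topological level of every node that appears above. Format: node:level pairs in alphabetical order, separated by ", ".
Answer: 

Op 1: add_edge(E, D). Edges now: 1
Op 2: add_edge(E, B). Edges now: 2
Op 3: add_edge(B, C). Edges now: 3
Op 4: add_edge(A, E). Edges now: 4
Compute levels (Kahn BFS):
  sources (in-degree 0): A
  process A: level=0
    A->E: in-degree(E)=0, level(E)=1, enqueue
  process E: level=1
    E->B: in-degree(B)=0, level(B)=2, enqueue
    E->D: in-degree(D)=0, level(D)=2, enqueue
  process B: level=2
    B->C: in-degree(C)=0, level(C)=3, enqueue
  process D: level=2
  process C: level=3
All levels: A:0, B:2, C:3, D:2, E:1

Answer: A:0, B:2, C:3, D:2, E:1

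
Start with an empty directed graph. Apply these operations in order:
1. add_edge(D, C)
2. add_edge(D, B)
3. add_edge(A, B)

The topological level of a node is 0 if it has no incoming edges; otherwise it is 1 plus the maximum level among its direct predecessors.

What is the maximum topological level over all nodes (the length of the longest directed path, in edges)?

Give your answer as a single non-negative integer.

Answer: 1

Derivation:
Op 1: add_edge(D, C). Edges now: 1
Op 2: add_edge(D, B). Edges now: 2
Op 3: add_edge(A, B). Edges now: 3
Compute levels (Kahn BFS):
  sources (in-degree 0): A, D
  process A: level=0
    A->B: in-degree(B)=1, level(B)>=1
  process D: level=0
    D->B: in-degree(B)=0, level(B)=1, enqueue
    D->C: in-degree(C)=0, level(C)=1, enqueue
  process B: level=1
  process C: level=1
All levels: A:0, B:1, C:1, D:0
max level = 1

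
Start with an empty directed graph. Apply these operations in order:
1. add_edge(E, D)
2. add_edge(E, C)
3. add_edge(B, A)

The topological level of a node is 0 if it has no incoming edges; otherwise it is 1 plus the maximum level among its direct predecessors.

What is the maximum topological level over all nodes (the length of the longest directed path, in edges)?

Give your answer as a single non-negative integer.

Op 1: add_edge(E, D). Edges now: 1
Op 2: add_edge(E, C). Edges now: 2
Op 3: add_edge(B, A). Edges now: 3
Compute levels (Kahn BFS):
  sources (in-degree 0): B, E
  process B: level=0
    B->A: in-degree(A)=0, level(A)=1, enqueue
  process E: level=0
    E->C: in-degree(C)=0, level(C)=1, enqueue
    E->D: in-degree(D)=0, level(D)=1, enqueue
  process A: level=1
  process C: level=1
  process D: level=1
All levels: A:1, B:0, C:1, D:1, E:0
max level = 1

Answer: 1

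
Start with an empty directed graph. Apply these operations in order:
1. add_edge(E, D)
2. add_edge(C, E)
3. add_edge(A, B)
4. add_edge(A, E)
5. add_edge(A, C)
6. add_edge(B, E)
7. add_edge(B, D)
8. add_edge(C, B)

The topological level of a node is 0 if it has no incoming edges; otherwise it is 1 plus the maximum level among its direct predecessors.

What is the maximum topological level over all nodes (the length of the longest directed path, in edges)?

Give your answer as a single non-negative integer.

Answer: 4

Derivation:
Op 1: add_edge(E, D). Edges now: 1
Op 2: add_edge(C, E). Edges now: 2
Op 3: add_edge(A, B). Edges now: 3
Op 4: add_edge(A, E). Edges now: 4
Op 5: add_edge(A, C). Edges now: 5
Op 6: add_edge(B, E). Edges now: 6
Op 7: add_edge(B, D). Edges now: 7
Op 8: add_edge(C, B). Edges now: 8
Compute levels (Kahn BFS):
  sources (in-degree 0): A
  process A: level=0
    A->B: in-degree(B)=1, level(B)>=1
    A->C: in-degree(C)=0, level(C)=1, enqueue
    A->E: in-degree(E)=2, level(E)>=1
  process C: level=1
    C->B: in-degree(B)=0, level(B)=2, enqueue
    C->E: in-degree(E)=1, level(E)>=2
  process B: level=2
    B->D: in-degree(D)=1, level(D)>=3
    B->E: in-degree(E)=0, level(E)=3, enqueue
  process E: level=3
    E->D: in-degree(D)=0, level(D)=4, enqueue
  process D: level=4
All levels: A:0, B:2, C:1, D:4, E:3
max level = 4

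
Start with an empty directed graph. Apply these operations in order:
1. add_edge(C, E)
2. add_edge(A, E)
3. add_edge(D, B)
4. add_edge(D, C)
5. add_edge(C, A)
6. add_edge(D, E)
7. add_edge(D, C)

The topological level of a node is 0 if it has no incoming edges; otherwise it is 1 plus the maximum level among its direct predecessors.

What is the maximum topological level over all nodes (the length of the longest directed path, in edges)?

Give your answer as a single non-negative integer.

Op 1: add_edge(C, E). Edges now: 1
Op 2: add_edge(A, E). Edges now: 2
Op 3: add_edge(D, B). Edges now: 3
Op 4: add_edge(D, C). Edges now: 4
Op 5: add_edge(C, A). Edges now: 5
Op 6: add_edge(D, E). Edges now: 6
Op 7: add_edge(D, C) (duplicate, no change). Edges now: 6
Compute levels (Kahn BFS):
  sources (in-degree 0): D
  process D: level=0
    D->B: in-degree(B)=0, level(B)=1, enqueue
    D->C: in-degree(C)=0, level(C)=1, enqueue
    D->E: in-degree(E)=2, level(E)>=1
  process B: level=1
  process C: level=1
    C->A: in-degree(A)=0, level(A)=2, enqueue
    C->E: in-degree(E)=1, level(E)>=2
  process A: level=2
    A->E: in-degree(E)=0, level(E)=3, enqueue
  process E: level=3
All levels: A:2, B:1, C:1, D:0, E:3
max level = 3

Answer: 3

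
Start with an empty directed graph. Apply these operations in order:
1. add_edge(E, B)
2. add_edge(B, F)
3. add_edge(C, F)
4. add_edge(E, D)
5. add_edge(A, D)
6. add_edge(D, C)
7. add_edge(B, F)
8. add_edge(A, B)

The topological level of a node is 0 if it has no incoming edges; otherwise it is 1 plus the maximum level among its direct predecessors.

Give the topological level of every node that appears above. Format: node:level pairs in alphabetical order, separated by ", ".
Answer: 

Answer: A:0, B:1, C:2, D:1, E:0, F:3

Derivation:
Op 1: add_edge(E, B). Edges now: 1
Op 2: add_edge(B, F). Edges now: 2
Op 3: add_edge(C, F). Edges now: 3
Op 4: add_edge(E, D). Edges now: 4
Op 5: add_edge(A, D). Edges now: 5
Op 6: add_edge(D, C). Edges now: 6
Op 7: add_edge(B, F) (duplicate, no change). Edges now: 6
Op 8: add_edge(A, B). Edges now: 7
Compute levels (Kahn BFS):
  sources (in-degree 0): A, E
  process A: level=0
    A->B: in-degree(B)=1, level(B)>=1
    A->D: in-degree(D)=1, level(D)>=1
  process E: level=0
    E->B: in-degree(B)=0, level(B)=1, enqueue
    E->D: in-degree(D)=0, level(D)=1, enqueue
  process B: level=1
    B->F: in-degree(F)=1, level(F)>=2
  process D: level=1
    D->C: in-degree(C)=0, level(C)=2, enqueue
  process C: level=2
    C->F: in-degree(F)=0, level(F)=3, enqueue
  process F: level=3
All levels: A:0, B:1, C:2, D:1, E:0, F:3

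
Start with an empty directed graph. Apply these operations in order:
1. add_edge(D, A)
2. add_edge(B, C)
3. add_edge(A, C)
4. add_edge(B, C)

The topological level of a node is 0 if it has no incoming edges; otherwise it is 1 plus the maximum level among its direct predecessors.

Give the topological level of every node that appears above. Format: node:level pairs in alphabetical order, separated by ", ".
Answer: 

Op 1: add_edge(D, A). Edges now: 1
Op 2: add_edge(B, C). Edges now: 2
Op 3: add_edge(A, C). Edges now: 3
Op 4: add_edge(B, C) (duplicate, no change). Edges now: 3
Compute levels (Kahn BFS):
  sources (in-degree 0): B, D
  process B: level=0
    B->C: in-degree(C)=1, level(C)>=1
  process D: level=0
    D->A: in-degree(A)=0, level(A)=1, enqueue
  process A: level=1
    A->C: in-degree(C)=0, level(C)=2, enqueue
  process C: level=2
All levels: A:1, B:0, C:2, D:0

Answer: A:1, B:0, C:2, D:0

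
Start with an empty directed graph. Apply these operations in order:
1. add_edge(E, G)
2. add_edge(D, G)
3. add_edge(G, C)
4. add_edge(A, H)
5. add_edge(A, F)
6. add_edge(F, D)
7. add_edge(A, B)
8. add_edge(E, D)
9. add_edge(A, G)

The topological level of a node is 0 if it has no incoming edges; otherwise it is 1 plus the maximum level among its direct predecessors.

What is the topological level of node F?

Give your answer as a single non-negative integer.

Op 1: add_edge(E, G). Edges now: 1
Op 2: add_edge(D, G). Edges now: 2
Op 3: add_edge(G, C). Edges now: 3
Op 4: add_edge(A, H). Edges now: 4
Op 5: add_edge(A, F). Edges now: 5
Op 6: add_edge(F, D). Edges now: 6
Op 7: add_edge(A, B). Edges now: 7
Op 8: add_edge(E, D). Edges now: 8
Op 9: add_edge(A, G). Edges now: 9
Compute levels (Kahn BFS):
  sources (in-degree 0): A, E
  process A: level=0
    A->B: in-degree(B)=0, level(B)=1, enqueue
    A->F: in-degree(F)=0, level(F)=1, enqueue
    A->G: in-degree(G)=2, level(G)>=1
    A->H: in-degree(H)=0, level(H)=1, enqueue
  process E: level=0
    E->D: in-degree(D)=1, level(D)>=1
    E->G: in-degree(G)=1, level(G)>=1
  process B: level=1
  process F: level=1
    F->D: in-degree(D)=0, level(D)=2, enqueue
  process H: level=1
  process D: level=2
    D->G: in-degree(G)=0, level(G)=3, enqueue
  process G: level=3
    G->C: in-degree(C)=0, level(C)=4, enqueue
  process C: level=4
All levels: A:0, B:1, C:4, D:2, E:0, F:1, G:3, H:1
level(F) = 1

Answer: 1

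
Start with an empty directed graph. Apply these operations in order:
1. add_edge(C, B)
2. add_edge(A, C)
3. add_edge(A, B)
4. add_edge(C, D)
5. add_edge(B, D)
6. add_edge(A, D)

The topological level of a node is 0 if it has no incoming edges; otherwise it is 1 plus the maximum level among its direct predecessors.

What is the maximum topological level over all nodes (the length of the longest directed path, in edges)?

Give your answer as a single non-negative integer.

Answer: 3

Derivation:
Op 1: add_edge(C, B). Edges now: 1
Op 2: add_edge(A, C). Edges now: 2
Op 3: add_edge(A, B). Edges now: 3
Op 4: add_edge(C, D). Edges now: 4
Op 5: add_edge(B, D). Edges now: 5
Op 6: add_edge(A, D). Edges now: 6
Compute levels (Kahn BFS):
  sources (in-degree 0): A
  process A: level=0
    A->B: in-degree(B)=1, level(B)>=1
    A->C: in-degree(C)=0, level(C)=1, enqueue
    A->D: in-degree(D)=2, level(D)>=1
  process C: level=1
    C->B: in-degree(B)=0, level(B)=2, enqueue
    C->D: in-degree(D)=1, level(D)>=2
  process B: level=2
    B->D: in-degree(D)=0, level(D)=3, enqueue
  process D: level=3
All levels: A:0, B:2, C:1, D:3
max level = 3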